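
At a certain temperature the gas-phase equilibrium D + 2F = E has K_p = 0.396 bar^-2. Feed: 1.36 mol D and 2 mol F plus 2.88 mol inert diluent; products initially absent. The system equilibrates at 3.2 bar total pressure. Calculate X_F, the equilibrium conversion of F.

X = 0.281

Basis: 2 mol F initially; let X = conversion of F. Extent ξ = X.
At extent ξ: n_D = 1.36 − X; n_F = 2 − 2X; n_E = X; n_I = 2.88 (inert).
Total moles n_T = 6.24 − 2X.
y_i = n_i/n_T, p_i = y_i·P. K_p = p_E / (p_D p_F^2).
Setting this equal to 0.396 bar^-2 and taking the physical root (0 < X < 1) gives X = 0.281.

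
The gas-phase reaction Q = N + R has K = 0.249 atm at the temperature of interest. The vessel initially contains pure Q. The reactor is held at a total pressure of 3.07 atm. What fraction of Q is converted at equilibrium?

Basis: 1 mol Q initially; let X = conversion of Q. Extent ξ = X.
Species balance: n_Q = 1 − X; n_N = X; n_R = X.
Summing: n_T = 1 + X.
With p_i = (n_i/n_T)P, K = p_N p_R / (p_Q).
Substituting and setting equal to 0.249 atm gives a polynomial in X; the root in (0,1) is X = 0.274.

X = 0.274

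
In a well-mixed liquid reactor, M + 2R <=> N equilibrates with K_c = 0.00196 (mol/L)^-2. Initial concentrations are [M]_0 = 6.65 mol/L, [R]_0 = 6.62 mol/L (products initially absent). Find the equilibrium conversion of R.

Let X = conversion of R; extent ξ = 6.62X/2 mol/L.
Concentrations: [M] = 6.65 − 3.31X; [R] = 6.62 − 6.62X; [N] = 3.31X.
K_c = [N] / ([M] [R]^2).
Setting equal to 0.00196 and solving for X on (0,1) gives X = 0.124.

X = 0.124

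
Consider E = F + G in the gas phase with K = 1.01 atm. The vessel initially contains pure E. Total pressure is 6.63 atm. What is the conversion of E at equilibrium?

Let X = conversion of E (basis 1 mol E); extent of reaction ξ = X.
Mole table: n_E = 1 − X; n_F = X; n_G = X.
n_T = Σnᵢ = 1 + X.
With p_i = (n_i/n_T)P, K = p_F p_G / (p_E).
Setting this equal to 1.01 atm and taking the physical root (0 < X < 1) gives X = 0.364.

X = 0.364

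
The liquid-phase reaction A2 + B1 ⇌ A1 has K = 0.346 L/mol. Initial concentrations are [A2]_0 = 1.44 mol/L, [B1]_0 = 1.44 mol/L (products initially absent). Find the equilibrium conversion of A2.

Let X = conversion of A2; extent ξ = 1.44·X mol/L.
Concentrations: [A2] = 1.44 − 1.44X; [B1] = 1.44 − 1.44X; [A1] = 1.44X.
K = [A1] / ([A2] [B1]).
Setting equal to 0.346 and solving for X on (0,1) gives X = 0.267.

X = 0.267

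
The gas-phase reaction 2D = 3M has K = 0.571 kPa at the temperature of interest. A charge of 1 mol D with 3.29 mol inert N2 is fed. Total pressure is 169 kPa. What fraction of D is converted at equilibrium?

Let X = conversion of D (basis 1 mol D); extent of reaction ξ = 0.5X.
Species balance: n_D = 1 − X; n_M = 1.5X; n_I = 3.29 (inert).
n_T = Σnᵢ = 4.29 + 0.5X.
With p_i = (n_i/n_T)P, K = p_M^3 / (p_D^2).
Setting this equal to 0.571 kPa and taking the physical root (0 < X < 1) gives X = 0.147.

X = 0.147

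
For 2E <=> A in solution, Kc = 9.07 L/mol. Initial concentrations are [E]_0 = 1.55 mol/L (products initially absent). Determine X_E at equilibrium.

X = 0.828

Let X = conversion of E; extent ξ = 1.55X/2 mol/L.
Concentrations: [E] = 1.55 − 1.55X; [A] = 0.775X.
Kc = [A] / ([E]^2).
This equals 9.07 at X = 0.828 (the root in 0 < X < 1).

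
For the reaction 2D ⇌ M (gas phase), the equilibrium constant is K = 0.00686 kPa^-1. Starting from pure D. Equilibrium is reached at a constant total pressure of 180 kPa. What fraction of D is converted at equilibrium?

Take 1 mol D as basis and let X be its fractional conversion, so ξ = 0.5X.
Species balance: n_D = 1 − X; n_M = 0.5X.
Summing: n_T = 1 − 0.5X.
Mole fractions y_i = n_i/n_T; K = p_M / (p_D^2) with p_i = y_i·P.
Substituting and setting equal to 0.00686 kPa^-1 gives a polynomial in X; the root in (0,1) is X = 0.590.

X = 0.590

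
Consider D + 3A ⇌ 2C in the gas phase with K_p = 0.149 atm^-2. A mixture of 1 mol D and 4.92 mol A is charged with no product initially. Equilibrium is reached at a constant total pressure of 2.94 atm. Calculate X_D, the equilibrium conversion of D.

Basis: 1 mol D initially; let X = conversion of D. Extent ξ = X.
Mole table: n_D = 1 − X; n_A = 4.92 − 3X; n_C = 2X.
n_T = Σnᵢ = 5.92 − 2X.
y_i = n_i/n_T, p_i = y_i·P. K_p = p_C^2 / (p_D p_A^3).
This yields a degree-4 equation in X; solving on (0,1), X = 0.508.

X = 0.508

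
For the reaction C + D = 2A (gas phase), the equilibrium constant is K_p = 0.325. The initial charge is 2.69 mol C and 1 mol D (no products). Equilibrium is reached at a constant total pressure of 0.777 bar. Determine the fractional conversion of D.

Let X = conversion of D (basis 1 mol D); extent of reaction ξ = X.
Mole table: n_C = 2.69 − X; n_D = 1 − X; n_A = 2X.
Total moles n_T = 3.69 (Δν = 0, constant).
With p_i = (n_i/n_T)P, K_p = p_A^2 / (p_C p_D).
Equating to 0.325 and solving on 0 < X < 1: X = 0.351.

X = 0.351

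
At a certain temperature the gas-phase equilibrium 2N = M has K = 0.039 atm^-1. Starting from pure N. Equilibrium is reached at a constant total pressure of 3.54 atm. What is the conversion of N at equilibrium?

Take 1 mol N as basis and let X be its fractional conversion, so ξ = 0.5X.
Moles: n_N = 1 − X; n_M = 0.5X.
Summing: n_T = 1 − 0.5X.
Mole fractions y_i = n_i/n_T; K = p_M / (p_N^2) with p_i = y_i·P.
Equating to 0.039 atm^-1 and solving on 0 < X < 1: X = 0.197.

X = 0.197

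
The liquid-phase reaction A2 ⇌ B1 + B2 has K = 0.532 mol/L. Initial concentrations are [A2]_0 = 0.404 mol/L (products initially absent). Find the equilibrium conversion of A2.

Let X = conversion of A2; extent ξ = 0.404·X mol/L.
Concentrations: [A2] = 0.404 − 0.404X; [B1] = 0.404X; [B2] = 0.404X.
K = [B1] [B2] / ([A2]).
This equals 0.532 at X = 0.665 (the root in 0 < X < 1).

X = 0.665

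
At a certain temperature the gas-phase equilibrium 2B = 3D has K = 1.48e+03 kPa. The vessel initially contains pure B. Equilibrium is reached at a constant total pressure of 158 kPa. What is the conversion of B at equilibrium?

Take 1 mol B as basis and let X be its fractional conversion, so ξ = 0.5X.
Species balance: n_B = 1 − X; n_D = 1.5X.
Summing: n_T = 1 + 0.5X.
With p_i = (n_i/n_T)P, K = p_D^3 / (p_B^2).
Setting this equal to 1.48e+03 kPa and taking the physical root (0 < X < 1) gives X = 0.698.

X = 0.698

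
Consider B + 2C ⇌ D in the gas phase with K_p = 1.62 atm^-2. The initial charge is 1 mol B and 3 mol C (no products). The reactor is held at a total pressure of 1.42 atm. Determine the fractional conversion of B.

Take 1 mol B as basis and let X be its fractional conversion, so ξ = X.
Mole table: n_B = 1 − X; n_C = 3 − 2X; n_D = X.
Total moles n_T = 4 − 2X.
With p_i = (n_i/n_T)P, K_p = p_D / (p_B p_C^2).
Setting this equal to 1.62 atm^-2 and taking the physical root (0 < X < 1) gives X = 0.579.

X = 0.579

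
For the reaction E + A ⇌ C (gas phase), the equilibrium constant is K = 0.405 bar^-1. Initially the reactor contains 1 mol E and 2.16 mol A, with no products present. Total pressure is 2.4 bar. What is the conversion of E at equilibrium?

X = 0.383

Basis: 1 mol E initially; let X = conversion of E. Extent ξ = X.
Mole table: n_E = 1 − X; n_A = 2.16 − X; n_C = X.
Summing: n_T = 3.16 − X.
With p_i = (n_i/n_T)P, K = p_C / (p_E p_A).
Substituting and setting equal to 0.405 bar^-1 gives a polynomial in X; the root in (0,1) is X = 0.383.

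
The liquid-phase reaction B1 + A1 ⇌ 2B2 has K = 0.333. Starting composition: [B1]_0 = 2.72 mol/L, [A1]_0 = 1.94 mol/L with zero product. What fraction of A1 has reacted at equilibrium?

Let X = conversion of A1; extent ξ = 1.94·X mol/L.
Concentrations: [B1] = 2.72 − 1.94X; [A1] = 1.94 − 1.94X; [B2] = 3.88X.
K = [B2]^2 / ([B1] [A1]).
Equating to 0.333: the physical root is X = 0.264.

X = 0.264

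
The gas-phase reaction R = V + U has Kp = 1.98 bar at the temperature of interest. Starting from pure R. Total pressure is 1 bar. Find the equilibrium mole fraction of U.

y_U = 0.449

Basis: 1 mol R initially; let X = conversion of R. Extent ξ = X.
Moles: n_R = 1 − X; n_V = X; n_U = X.
Total moles n_T = 1 + X.
Mole fractions y_i = n_i/n_T; Kp = p_V p_U / (p_R) with p_i = y_i·P.
Substituting and setting equal to 1.98 bar gives a polynomial in X; the root in (0,1) is X = 0.815.
Then n_U = 0.815, n_T = 1.82, so y_U = 0.449.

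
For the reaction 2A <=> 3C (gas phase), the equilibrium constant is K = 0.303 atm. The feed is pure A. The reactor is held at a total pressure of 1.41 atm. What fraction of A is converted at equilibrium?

Take 1 mol A as basis and let X be its fractional conversion, so ξ = 0.5X.
Species balance: n_A = 1 − X; n_C = 1.5X.
n_T = Σnᵢ = 1 + 0.5X.
Mole fractions y_i = n_i/n_T; K = p_C^3 / (p_A^2) with p_i = y_i·P.
This yields a degree-3 equation in X; solving on (0,1), X = 0.323.

X = 0.323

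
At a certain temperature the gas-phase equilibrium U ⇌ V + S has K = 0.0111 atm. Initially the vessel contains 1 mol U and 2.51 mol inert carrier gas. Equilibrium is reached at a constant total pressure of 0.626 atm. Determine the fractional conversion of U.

X = 0.226

Basis: 1 mol U initially; let X = conversion of U. Extent ξ = X.
Moles: n_U = 1 − X; n_V = X; n_S = X; n_I = 2.51 (inert).
n_T = Σnᵢ = 3.51 + X.
Mole fractions y_i = n_i/n_T; K = p_V p_S / (p_U) with p_i = y_i·P.
This yields a degree-2 equation in X; solving on (0,1), X = 0.226.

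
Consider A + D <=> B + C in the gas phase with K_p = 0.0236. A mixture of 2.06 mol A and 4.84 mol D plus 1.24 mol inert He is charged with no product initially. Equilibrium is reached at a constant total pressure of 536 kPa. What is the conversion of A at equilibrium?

X = 0.201

Basis: 2.06 mol A initially; let X = conversion of A. Extent ξ = 2.06X.
Moles: n_A = 2.06 − 2.06X; n_D = 4.84 − 2.06X; n_B = 2.06X; n_C = 2.06X; n_I = 1.24 (inert).
Since Δν = 0, n_T = 8.14 throughout.
Mole fractions y_i = n_i/n_T; K_p = p_B p_C / (p_A p_D) with p_i = y_i·P.
Substituting and setting equal to 0.0236 gives a polynomial in X; the root in (0,1) is X = 0.201.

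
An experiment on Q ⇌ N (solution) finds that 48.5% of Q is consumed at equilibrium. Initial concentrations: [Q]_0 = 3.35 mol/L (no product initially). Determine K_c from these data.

K_c = 0.942

Let X = conversion of Q.
Concentrations: [Q] = 3.35 − 3.35X; [N] = 3.35X.
At X = 0.485: [Q] = 1.73, [N] = 1.62.
K_c = [N] / ([Q]) = 0.942.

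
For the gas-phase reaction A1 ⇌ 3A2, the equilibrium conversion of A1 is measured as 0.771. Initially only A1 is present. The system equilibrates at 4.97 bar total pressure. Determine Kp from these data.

Kp = 207 bar^2

Take 1 mol A1 as basis and let X be its fractional conversion, so ξ = X.
Moles: n_A1 = 1 − X; n_A2 = 3X.
Total moles n_T = 1 + 2X.
At X = 0.771: n_A1 = 0.229, n_A2 = 2.31, n_T = 2.54.
p_i = (n_i/n_T)·P. Kp = p_A2^3 / (p_A1) = 207 bar^2.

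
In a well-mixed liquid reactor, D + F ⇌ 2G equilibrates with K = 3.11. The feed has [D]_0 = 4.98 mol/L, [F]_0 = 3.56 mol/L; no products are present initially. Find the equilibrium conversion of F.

Let X = conversion of F; extent ξ = 3.56·X mol/L.
Concentrations: [D] = 4.98 − 3.56X; [F] = 3.56 − 3.56X; [G] = 7.12X.
K = [G]^2 / ([D] [F]).
This equals 3.11 at X = 0.547 (the root in 0 < X < 1).

X = 0.547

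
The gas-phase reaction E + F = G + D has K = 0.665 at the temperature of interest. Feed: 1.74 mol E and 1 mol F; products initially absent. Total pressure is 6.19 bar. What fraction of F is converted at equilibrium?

Let X = conversion of F (basis 1 mol F); extent of reaction ξ = X.
At extent ξ: n_E = 1.74 − X; n_F = 1 − X; n_G = X; n_D = X.
n_T stays at 2.74 (no change in mole number).
With p_i = (n_i/n_T)P, K = p_G p_D / (p_E p_F).
Substituting and setting equal to 0.665 gives a polynomial in X; the root in (0,1) is X = 0.574.

X = 0.574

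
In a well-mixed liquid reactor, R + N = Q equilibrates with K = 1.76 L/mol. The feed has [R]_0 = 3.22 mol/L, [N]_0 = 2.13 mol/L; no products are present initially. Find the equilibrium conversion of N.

X = 0.743

Let X = conversion of N; extent ξ = 2.13·X mol/L.
Concentrations: [R] = 3.22 − 2.13X; [N] = 2.13 − 2.13X; [Q] = 2.13X.
K = [Q] / ([R] [N]).
Equating to 1.76 L/mol: the physical root is X = 0.743.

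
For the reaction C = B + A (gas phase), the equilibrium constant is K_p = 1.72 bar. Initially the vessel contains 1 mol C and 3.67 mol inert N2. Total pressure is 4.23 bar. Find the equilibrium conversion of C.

Let X = conversion of C (basis 1 mol C); extent of reaction ξ = X.
At extent ξ: n_C = 1 − X; n_B = X; n_A = X; n_I = 3.67 (inert).
n_T = Σnᵢ = 4.67 + X.
With p_i = (n_i/n_T)P, K_p = p_B p_A / (p_C).
This yields a degree-2 equation in X; solving on (0,1), X = 0.747.

X = 0.747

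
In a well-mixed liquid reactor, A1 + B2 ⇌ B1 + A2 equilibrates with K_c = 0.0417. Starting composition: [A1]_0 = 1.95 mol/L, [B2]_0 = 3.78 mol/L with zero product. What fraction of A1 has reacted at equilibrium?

Let X = conversion of A1; extent ξ = 1.95·X mol/L.
Concentrations: [A1] = 1.95 − 1.95X; [B2] = 3.78 − 1.95X; [B1] = 1.95X; [A2] = 1.95X.
K_c = [B1] [A2] / ([A1] [B2]).
This equals 0.0417 at X = 0.233 (the root in 0 < X < 1).

X = 0.233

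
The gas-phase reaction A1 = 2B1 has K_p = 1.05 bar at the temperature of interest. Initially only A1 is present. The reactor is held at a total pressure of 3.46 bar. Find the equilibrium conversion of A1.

Basis: 1 mol A1 initially; let X = conversion of A1. Extent ξ = X.
At extent ξ: n_A1 = 1 − X; n_B1 = 2X.
Total moles n_T = 1 + X.
y_i = n_i/n_T, p_i = y_i·P. K_p = p_B1^2 / (p_A1).
Setting this equal to 1.05 bar and taking the physical root (0 < X < 1) gives X = 0.266.

X = 0.266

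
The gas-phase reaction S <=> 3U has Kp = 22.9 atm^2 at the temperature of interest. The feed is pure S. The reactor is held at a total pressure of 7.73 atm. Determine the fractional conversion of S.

X = 0.293

Let X = conversion of S (basis 1 mol S); extent of reaction ξ = X.
Mole table: n_S = 1 − X; n_U = 3X.
Total moles n_T = 1 + 2X.
y_i = n_i/n_T, p_i = y_i·P. Kp = p_U^3 / (p_S).
Setting this equal to 22.9 atm^2 and taking the physical root (0 < X < 1) gives X = 0.293.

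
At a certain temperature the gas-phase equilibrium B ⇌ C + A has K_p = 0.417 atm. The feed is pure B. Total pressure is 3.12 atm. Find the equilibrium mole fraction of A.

y_A = 0.256

Basis: 1 mol B initially; let X = conversion of B. Extent ξ = X.
At extent ξ: n_B = 1 − X; n_C = X; n_A = X.
Total moles n_T = 1 + X.
Mole fractions y_i = n_i/n_T; K_p = p_C p_A / (p_B) with p_i = y_i·P.
This yields a degree-2 equation in X; solving on (0,1), X = 0.343.
Then n_A = 0.343, n_T = 1.34, so y_A = 0.256.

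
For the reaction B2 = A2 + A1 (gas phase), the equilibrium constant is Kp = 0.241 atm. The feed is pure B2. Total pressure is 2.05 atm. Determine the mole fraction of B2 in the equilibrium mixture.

y_B2 = 0.510

Let X = conversion of B2 (basis 1 mol B2); extent of reaction ξ = X.
Moles: n_B2 = 1 − X; n_A2 = X; n_A1 = X.
n_T = Σnᵢ = 1 + X.
Mole fractions y_i = n_i/n_T; Kp = p_A2 p_A1 / (p_B2) with p_i = y_i·P.
Substituting and setting equal to 0.241 atm gives a polynomial in X; the root in (0,1) is X = 0.324.
Then n_B2 = 0.676, n_T = 1.32, so y_B2 = 0.510.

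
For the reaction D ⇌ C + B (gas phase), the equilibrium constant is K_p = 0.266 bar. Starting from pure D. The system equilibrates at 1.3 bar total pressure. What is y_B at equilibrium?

Take 1 mol D as basis and let X be its fractional conversion, so ξ = X.
At extent ξ: n_D = 1 − X; n_C = X; n_B = X.
n_T = Σnᵢ = 1 + X.
Mole fractions y_i = n_i/n_T; K_p = p_C p_B / (p_D) with p_i = y_i·P.
Substituting and setting equal to 0.266 bar gives a polynomial in X; the root in (0,1) is X = 0.412.
Then n_B = 0.412, n_T = 1.41, so y_B = 0.292.

y_B = 0.292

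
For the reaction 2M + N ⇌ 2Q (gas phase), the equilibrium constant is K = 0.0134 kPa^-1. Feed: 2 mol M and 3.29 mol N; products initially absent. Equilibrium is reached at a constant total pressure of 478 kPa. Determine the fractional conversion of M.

Let X = conversion of M (basis 2 mol M); extent of reaction ξ = X.
Mole table: n_M = 2 − 2X; n_N = 3.29 − X; n_Q = 2X.
Total moles n_T = 5.29 − X.
With p_i = (n_i/n_T)P, K = p_Q^2 / (p_M^2 p_N).
Equating to 0.0134 kPa^-1 and solving on 0 < X < 1: X = 0.656.

X = 0.656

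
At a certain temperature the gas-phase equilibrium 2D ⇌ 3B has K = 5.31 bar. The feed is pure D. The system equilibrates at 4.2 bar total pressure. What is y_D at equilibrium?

y_D = 0.407

Basis: 1 mol D initially; let X = conversion of D. Extent ξ = 0.5X.
Moles: n_D = 1 − X; n_B = 1.5X.
n_T = Σnᵢ = 1 + 0.5X.
y_i = n_i/n_T, p_i = y_i·P. K = p_B^3 / (p_D^2).
Substituting and setting equal to 5.31 bar gives a polynomial in X; the root in (0,1) is X = 0.493.
Then n_D = 0.507, n_T = 1.25, so y_D = 0.407.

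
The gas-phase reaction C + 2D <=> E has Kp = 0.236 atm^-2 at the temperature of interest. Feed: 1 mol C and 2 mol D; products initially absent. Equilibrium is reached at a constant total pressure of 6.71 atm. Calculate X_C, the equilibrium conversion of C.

Let X = conversion of C (basis 1 mol C); extent of reaction ξ = X.
At extent ξ: n_C = 1 − X; n_D = 2 − 2X; n_E = X.
Summing: n_T = 3 − 2X.
With p_i = (n_i/n_T)P, Kp = p_E / (p_C p_D^2).
Setting this equal to 0.236 atm^-2 and taking the physical root (0 < X < 1) gives X = 0.646.

X = 0.646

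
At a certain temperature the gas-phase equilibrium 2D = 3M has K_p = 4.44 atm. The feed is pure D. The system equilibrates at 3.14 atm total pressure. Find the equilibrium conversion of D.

Let X = conversion of D (basis 1 mol D); extent of reaction ξ = 0.5X.
Species balance: n_D = 1 − X; n_M = 1.5X.
Total moles n_T = 1 + 0.5X.
With p_i = (n_i/n_T)P, K_p = p_M^3 / (p_D^2).
Substituting and setting equal to 4.44 atm gives a polynomial in X; the root in (0,1) is X = 0.505.

X = 0.505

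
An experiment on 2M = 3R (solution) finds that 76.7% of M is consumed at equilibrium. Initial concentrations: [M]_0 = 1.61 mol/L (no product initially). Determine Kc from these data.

Let X = conversion of M.
Concentrations: [M] = 1.61 − 1.61X; [R] = 2.42X.
At X = 0.767: [M] = 0.375, [R] = 1.85.
Kc = [R]^3 / ([M]^2) = 45.2 mol/L.

Kc = 45.2 mol/L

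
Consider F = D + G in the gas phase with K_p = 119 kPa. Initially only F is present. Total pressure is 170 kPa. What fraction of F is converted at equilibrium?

Basis: 1 mol F initially; let X = conversion of F. Extent ξ = X.
At extent ξ: n_F = 1 − X; n_D = X; n_G = X.
Total moles n_T = 1 + X.
Mole fractions y_i = n_i/n_T; K_p = p_D p_G / (p_F) with p_i = y_i·P.
Substituting and setting equal to 119 kPa gives a polynomial in X; the root in (0,1) is X = 0.642.

X = 0.642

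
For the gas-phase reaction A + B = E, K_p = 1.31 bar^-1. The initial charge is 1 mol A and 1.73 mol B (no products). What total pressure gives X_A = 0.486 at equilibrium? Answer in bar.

P = 1.3 bar

Basis: 1 mol A initially; let X = conversion of A. Extent ξ = X.
Mole table: n_A = 1 − X; n_B = 1.73 − X; n_E = X.
n_T = Σnᵢ = 2.73 − X.
K_p = p_E / (p_A p_B) with p_i = (n_i/n_T)·P.
At X = 0.486: the mole-fraction product g(X) = Π y_i^ν_i = 1.706. Since K_p = g(X)·P^{-1}, P = (g/K_p)^(1/1) = (1.706/1.31)^(1/1) = 1.3 bar.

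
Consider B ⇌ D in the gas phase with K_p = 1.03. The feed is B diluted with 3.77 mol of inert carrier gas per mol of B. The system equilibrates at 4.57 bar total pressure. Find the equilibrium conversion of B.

Basis: 1 mol B initially; let X = conversion of B. Extent ξ = X.
Species balance: n_B = 1 − X; n_D = X; n_I = 3.77 (inert).
Total moles n_T = 4.77 (Δν = 0, constant).
Mole fractions y_i = n_i/n_T; K_p = p_D / (p_B) with p_i = y_i·P.
Equating to 1.03 and solving on 0 < X < 1: X = 0.507.

X = 0.507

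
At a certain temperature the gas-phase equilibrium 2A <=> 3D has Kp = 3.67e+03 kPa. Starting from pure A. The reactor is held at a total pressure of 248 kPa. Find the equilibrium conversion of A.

Let X = conversion of A (basis 1 mol A); extent of reaction ξ = 0.5X.
Mole table: n_A = 1 − X; n_D = 1.5X.
n_T = Σnᵢ = 1 + 0.5X.
With p_i = (n_i/n_T)P, Kp = p_D^3 / (p_A^2).
This yields a degree-3 equation in X; solving on (0,1), X = 0.740.

X = 0.740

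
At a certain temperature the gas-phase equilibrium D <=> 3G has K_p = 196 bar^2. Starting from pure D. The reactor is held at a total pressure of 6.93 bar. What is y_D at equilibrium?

Basis: 1 mol D initially; let X = conversion of D. Extent ξ = X.
Species balance: n_D = 1 − X; n_G = 3X.
Summing: n_T = 1 + 2X.
y_i = n_i/n_T, p_i = y_i·P. K_p = p_G^3 / (p_D).
Equating to 196 bar^2 and solving on 0 < X < 1: X = 0.653.
Then n_D = 0.347, n_T = 2.31, so y_D = 0.150.

y_D = 0.150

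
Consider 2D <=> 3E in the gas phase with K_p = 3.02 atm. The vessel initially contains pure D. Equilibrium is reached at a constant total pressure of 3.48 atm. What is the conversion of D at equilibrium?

X = 0.455

Take 1 mol D as basis and let X be its fractional conversion, so ξ = 0.5X.
Species balance: n_D = 1 − X; n_E = 1.5X.
Total moles n_T = 1 + 0.5X.
Mole fractions y_i = n_i/n_T; K_p = p_E^3 / (p_D^2) with p_i = y_i·P.
This yields a degree-3 equation in X; solving on (0,1), X = 0.455.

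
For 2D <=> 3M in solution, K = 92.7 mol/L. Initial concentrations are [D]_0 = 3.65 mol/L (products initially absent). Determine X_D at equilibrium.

X = 0.759

Let X = conversion of D; extent ξ = 3.65X/2 mol/L.
Concentrations: [D] = 3.65 − 3.65X; [M] = 5.47X.
K = [M]^3 / ([D]^2).
Equating to 92.7 mol/L: the physical root is X = 0.759.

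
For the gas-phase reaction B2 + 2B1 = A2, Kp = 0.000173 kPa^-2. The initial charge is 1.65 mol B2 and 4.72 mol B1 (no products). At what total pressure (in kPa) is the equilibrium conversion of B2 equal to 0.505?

P = 118 kPa

Take 1.65 mol B2 as basis and let X be its fractional conversion, so ξ = 1.65X.
Moles: n_B2 = 1.65 − 1.65X; n_B1 = 4.72 − 3.3X; n_A2 = 1.65X.
Summing: n_T = 6.37 − 3.3X.
Kp = p_A2 / (p_B2 p_B1^2) with p_i = (n_i/n_T)·P.
At X = 0.505: the mole-fraction product g(X) = Π y_i^ν_i = 2.421. Since Kp = g(X)·P^{-2}, P = (g/Kp)^(1/2) = (2.421/0.000173)^(1/2) = 118 kPa.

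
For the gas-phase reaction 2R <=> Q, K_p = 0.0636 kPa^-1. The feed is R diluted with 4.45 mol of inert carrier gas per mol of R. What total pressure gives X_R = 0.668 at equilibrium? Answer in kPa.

Take 1 mol R as basis and let X be its fractional conversion, so ξ = 0.5X.
At extent ξ: n_R = 1 − X; n_Q = 0.5X; n_I = 4.45 (inert).
Summing: n_T = 5.45 − 0.5X.
K_p = p_Q / (p_R^2) with p_i = (n_i/n_T)·P.
At X = 0.668: the mole-fraction product g(X) = Π y_i^ν_i = 15.5. Since K_p = g(X)·P^{-1}, P = (g/K_p)^(1/1) = (15.5/0.0636)^(1/1) = 244 kPa.

P = 244 kPa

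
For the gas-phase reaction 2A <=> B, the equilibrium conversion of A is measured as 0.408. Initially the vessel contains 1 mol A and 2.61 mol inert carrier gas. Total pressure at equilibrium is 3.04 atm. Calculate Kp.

Take 1 mol A as basis and let X be its fractional conversion, so ξ = 0.5X.
Species balance: n_A = 1 − X; n_B = 0.5X; n_I = 2.61 (inert).
Total moles n_T = 3.61 − 0.5X.
At X = 0.408: n_A = 0.592, n_B = 0.204, n_T = 3.41.
p_i = (n_i/n_T)·P. Kp = p_B / (p_A^2) = 0.652 atm^-1.

Kp = 0.652 atm^-1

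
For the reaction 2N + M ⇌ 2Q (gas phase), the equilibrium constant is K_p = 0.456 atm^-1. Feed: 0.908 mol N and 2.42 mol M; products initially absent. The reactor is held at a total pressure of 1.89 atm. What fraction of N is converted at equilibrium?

Let X = conversion of N (basis 0.908 mol N); extent of reaction ξ = 0.454X.
Mole table: n_N = 0.908 − 0.908X; n_M = 2.42 − 0.454X; n_Q = 0.908X.
Total moles n_T = 3.33 − 0.454X.
Mole fractions y_i = n_i/n_T; K_p = p_Q^2 / (p_N^2 p_M) with p_i = y_i·P.
This yields a degree-3 equation in X; solving on (0,1), X = 0.439.

X = 0.439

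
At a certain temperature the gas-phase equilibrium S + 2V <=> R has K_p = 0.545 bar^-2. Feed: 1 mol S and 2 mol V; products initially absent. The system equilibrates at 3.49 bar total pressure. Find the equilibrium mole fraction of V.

y_V = 0.456

Take 1 mol S as basis and let X be its fractional conversion, so ξ = X.
Species balance: n_S = 1 − X; n_V = 2 − 2X; n_R = X.
Summing: n_T = 3 − 2X.
With p_i = (n_i/n_T)P, K_p = p_R / (p_S p_V^2).
This yields a degree-3 equation in X; solving on (0,1), X = 0.580.
Then n_V = 0.839, n_T = 1.84, so y_V = 0.456.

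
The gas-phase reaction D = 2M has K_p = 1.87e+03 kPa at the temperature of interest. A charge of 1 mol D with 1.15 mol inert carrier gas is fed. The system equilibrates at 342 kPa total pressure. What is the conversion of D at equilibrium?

X = 0.831

Take 1 mol D as basis and let X be its fractional conversion, so ξ = X.
Moles: n_D = 1 − X; n_M = 2X; n_I = 1.15 (inert).
n_T = Σnᵢ = 2.15 + X.
With p_i = (n_i/n_T)P, K_p = p_M^2 / (p_D).
Equating to 1.87e+03 kPa and solving on 0 < X < 1: X = 0.831.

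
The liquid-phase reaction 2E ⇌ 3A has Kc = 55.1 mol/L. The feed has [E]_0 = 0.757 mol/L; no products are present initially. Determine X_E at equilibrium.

X = 0.836

Let X = conversion of E; extent ξ = 0.757X/2 mol/L.
Concentrations: [E] = 0.757 − 0.757X; [A] = 1.14X.
Kc = [A]^3 / ([E]^2).
This equals 55.1 at X = 0.836 (the root in 0 < X < 1).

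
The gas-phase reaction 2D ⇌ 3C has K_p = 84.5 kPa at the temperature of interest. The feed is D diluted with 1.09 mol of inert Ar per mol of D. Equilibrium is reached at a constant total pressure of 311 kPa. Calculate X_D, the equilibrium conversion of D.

X = 0.403

Let X = conversion of D (basis 1 mol D); extent of reaction ξ = 0.5X.
Species balance: n_D = 1 − X; n_C = 1.5X; n_I = 1.09 (inert).
Summing: n_T = 2.09 + 0.5X.
y_i = n_i/n_T, p_i = y_i·P. K_p = p_C^3 / (p_D^2).
Setting this equal to 84.5 kPa and taking the physical root (0 < X < 1) gives X = 0.403.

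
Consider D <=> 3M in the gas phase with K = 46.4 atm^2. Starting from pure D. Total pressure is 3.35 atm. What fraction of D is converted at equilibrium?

Basis: 1 mol D initially; let X = conversion of D. Extent ξ = X.
Mole table: n_D = 1 − X; n_M = 3X.
Total moles n_T = 1 + 2X.
Mole fractions y_i = n_i/n_T; K = p_M^3 / (p_D) with p_i = y_i·P.
Substituting and setting equal to 46.4 atm^2 gives a polynomial in X; the root in (0,1) is X = 0.656.

X = 0.656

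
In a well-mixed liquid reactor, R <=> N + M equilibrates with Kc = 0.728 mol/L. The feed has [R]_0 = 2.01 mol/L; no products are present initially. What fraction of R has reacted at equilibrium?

X = 0.447

Let X = conversion of R; extent ξ = 2.01·X mol/L.
Concentrations: [R] = 2.01 − 2.01X; [N] = 2.01X; [M] = 2.01X.
Kc = [N] [M] / ([R]).
Equating to 0.728 mol/L: the physical root is X = 0.447.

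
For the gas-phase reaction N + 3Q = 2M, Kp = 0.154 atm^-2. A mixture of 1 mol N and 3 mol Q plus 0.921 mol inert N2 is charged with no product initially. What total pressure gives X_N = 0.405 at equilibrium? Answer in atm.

P = 4.61 atm

Take 1 mol N as basis and let X be its fractional conversion, so ξ = X.
Species balance: n_N = 1 − X; n_Q = 3 − 3X; n_M = 2X; n_I = 0.921 (inert).
Total moles n_T = 4.92 − 2X.
Kp = p_M^2 / (p_N p_Q^3) with p_i = (n_i/n_T)·P.
At X = 0.405: the mole-fraction product g(X) = Π y_i^ν_i = 3.277. Since Kp = g(X)·P^{-2}, P = (g/Kp)^(1/2) = (3.277/0.154)^(1/2) = 4.61 atm.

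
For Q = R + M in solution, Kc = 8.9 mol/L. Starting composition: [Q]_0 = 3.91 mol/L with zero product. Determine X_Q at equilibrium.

X = 0.752

Let X = conversion of Q; extent ξ = 3.91·X mol/L.
Concentrations: [Q] = 3.91 − 3.91X; [R] = 3.91X; [M] = 3.91X.
Kc = [R] [M] / ([Q]).
Equating to 8.9 mol/L: the physical root is X = 0.752.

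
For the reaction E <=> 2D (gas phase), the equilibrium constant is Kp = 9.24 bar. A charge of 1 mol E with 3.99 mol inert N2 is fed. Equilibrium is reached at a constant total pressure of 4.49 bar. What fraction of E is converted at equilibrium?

X = 0.790

Let X = conversion of E (basis 1 mol E); extent of reaction ξ = X.
Moles: n_E = 1 − X; n_D = 2X; n_I = 3.99 (inert).
Total moles n_T = 4.99 + X.
y_i = n_i/n_T, p_i = y_i·P. Kp = p_D^2 / (p_E).
Substituting and setting equal to 9.24 bar gives a polynomial in X; the root in (0,1) is X = 0.790.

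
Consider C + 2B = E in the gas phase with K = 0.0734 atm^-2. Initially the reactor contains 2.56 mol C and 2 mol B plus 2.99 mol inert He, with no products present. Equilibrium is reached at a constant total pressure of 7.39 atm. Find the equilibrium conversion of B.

X = 0.334

Basis: 2 mol B initially; let X = conversion of B. Extent ξ = X.
Mole table: n_C = 2.56 − X; n_B = 2 − 2X; n_E = X; n_I = 2.99 (inert).
n_T = Σnᵢ = 7.55 − 2X.
y_i = n_i/n_T, p_i = y_i·P. K = p_E / (p_C p_B^2).
This yields a degree-3 equation in X; solving on (0,1), X = 0.334.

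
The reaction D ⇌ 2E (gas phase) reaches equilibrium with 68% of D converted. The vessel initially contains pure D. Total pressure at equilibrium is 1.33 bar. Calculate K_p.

Take 1 mol D as basis and let X be its fractional conversion, so ξ = X.
Moles: n_D = 1 − X; n_E = 2X.
Summing: n_T = 1 + X.
At X = 0.68: n_D = 0.32, n_E = 1.36, n_T = 1.68.
p_i = (n_i/n_T)·P. K_p = p_E^2 / (p_D) = 4.58 bar.

K_p = 4.58 bar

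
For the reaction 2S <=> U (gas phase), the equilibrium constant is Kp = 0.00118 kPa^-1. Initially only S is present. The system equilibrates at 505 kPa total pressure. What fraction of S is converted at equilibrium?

Take 1 mol S as basis and let X be its fractional conversion, so ξ = 0.5X.
Moles: n_S = 1 − X; n_U = 0.5X.
Summing: n_T = 1 − 0.5X.
With p_i = (n_i/n_T)P, Kp = p_U / (p_S^2).
Equating to 0.00118 kPa^-1 and solving on 0 < X < 1: X = 0.456.

X = 0.456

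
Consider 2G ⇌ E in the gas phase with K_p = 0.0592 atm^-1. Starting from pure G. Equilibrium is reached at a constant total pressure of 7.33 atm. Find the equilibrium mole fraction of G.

y_G = 0.754

Let X = conversion of G (basis 1 mol G); extent of reaction ξ = 0.5X.
Species balance: n_G = 1 − X; n_E = 0.5X.
Total moles n_T = 1 − 0.5X.
Mole fractions y_i = n_i/n_T; K_p = p_E / (p_G^2) with p_i = y_i·P.
Setting this equal to 0.0592 atm^-1 and taking the physical root (0 < X < 1) gives X = 0.395.
Then n_G = 0.605, n_T = 0.802, so y_G = 0.754.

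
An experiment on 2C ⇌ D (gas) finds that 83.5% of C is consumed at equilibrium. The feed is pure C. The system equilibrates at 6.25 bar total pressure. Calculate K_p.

Take 1 mol C as basis and let X be its fractional conversion, so ξ = 0.5X.
Species balance: n_C = 1 − X; n_D = 0.5X.
n_T = Σnᵢ = 1 − 0.5X.
At X = 0.835: n_C = 0.165, n_D = 0.417, n_T = 0.583.
p_i = (n_i/n_T)·P. K_p = p_D / (p_C^2) = 1.43 bar^-1.

K_p = 1.43 bar^-1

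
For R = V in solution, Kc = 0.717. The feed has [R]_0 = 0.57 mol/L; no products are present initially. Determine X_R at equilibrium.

Let X = conversion of R; extent ξ = 0.57·X mol/L.
Concentrations: [R] = 0.57 − 0.57X; [V] = 0.57X.
Kc = [V] / ([R]).
Solving Kc = 0.717 for X ∈ (0,1): X = 0.418.

X = 0.418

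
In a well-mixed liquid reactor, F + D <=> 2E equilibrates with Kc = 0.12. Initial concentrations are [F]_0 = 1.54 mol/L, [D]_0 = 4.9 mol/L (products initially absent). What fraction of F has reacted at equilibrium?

Let X = conversion of F; extent ξ = 1.54·X mol/L.
Concentrations: [F] = 1.54 − 1.54X; [D] = 4.9 − 1.54X; [E] = 3.08X.
Kc = [E]^2 / ([F] [D]).
Solving Kc = 0.12 for X ∈ (0,1): X = 0.256.

X = 0.256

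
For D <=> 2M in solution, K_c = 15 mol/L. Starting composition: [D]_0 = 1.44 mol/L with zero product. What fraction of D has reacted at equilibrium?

X = 0.771

Let X = conversion of D; extent ξ = 1.44·X mol/L.
Concentrations: [D] = 1.44 − 1.44X; [M] = 2.88X.
K_c = [M]^2 / ([D]).
This equals 15 at X = 0.771 (the root in 0 < X < 1).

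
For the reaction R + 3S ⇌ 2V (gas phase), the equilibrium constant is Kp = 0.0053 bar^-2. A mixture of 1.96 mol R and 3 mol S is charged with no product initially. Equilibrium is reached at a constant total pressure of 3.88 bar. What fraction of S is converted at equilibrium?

X = 0.163

Take 3 mol S as basis and let X be its fractional conversion, so ξ = X.
Mole table: n_R = 1.96 − X; n_S = 3 − 3X; n_V = 2X.
n_T = Σnᵢ = 4.96 − 2X.
With p_i = (n_i/n_T)P, Kp = p_V^2 / (p_R p_S^3).
Setting this equal to 0.0053 bar^-2 and taking the physical root (0 < X < 1) gives X = 0.163.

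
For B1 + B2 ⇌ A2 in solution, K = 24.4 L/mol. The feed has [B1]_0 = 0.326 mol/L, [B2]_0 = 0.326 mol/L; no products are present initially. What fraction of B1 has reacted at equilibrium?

X = 0.703

Let X = conversion of B1; extent ξ = 0.326·X mol/L.
Concentrations: [B1] = 0.326 − 0.326X; [B2] = 0.326 − 0.326X; [A2] = 0.326X.
K = [A2] / ([B1] [B2]).
This equals 24.4 at X = 0.703 (the root in 0 < X < 1).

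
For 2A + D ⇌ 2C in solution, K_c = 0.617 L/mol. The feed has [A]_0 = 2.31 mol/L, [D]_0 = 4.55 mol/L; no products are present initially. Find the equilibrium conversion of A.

X = 0.606

Let X = conversion of A; extent ξ = 2.31X/2 mol/L.
Concentrations: [A] = 2.31 − 2.31X; [D] = 4.55 − 1.16X; [C] = 2.31X.
K_c = [C]^2 / ([A]^2 [D]).
Setting equal to 0.617 and solving for X on (0,1) gives X = 0.606.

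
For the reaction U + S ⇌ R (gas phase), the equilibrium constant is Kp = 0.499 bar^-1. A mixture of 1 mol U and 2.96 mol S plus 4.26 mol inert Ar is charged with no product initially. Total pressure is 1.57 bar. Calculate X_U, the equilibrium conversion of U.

X = 0.212

Let X = conversion of U (basis 1 mol U); extent of reaction ξ = X.
Species balance: n_U = 1 − X; n_S = 2.96 − X; n_R = X; n_I = 4.26 (inert).
Total moles n_T = 8.22 − X.
With p_i = (n_i/n_T)P, Kp = p_R / (p_U p_S).
This yields a degree-2 equation in X; solving on (0,1), X = 0.212.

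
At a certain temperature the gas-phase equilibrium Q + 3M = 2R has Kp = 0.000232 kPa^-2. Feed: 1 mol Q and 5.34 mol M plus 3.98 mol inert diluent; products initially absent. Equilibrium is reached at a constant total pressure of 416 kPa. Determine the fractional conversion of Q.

X = 0.805

Let X = conversion of Q (basis 1 mol Q); extent of reaction ξ = X.
Species balance: n_Q = 1 − X; n_M = 5.34 − 3X; n_R = 2X; n_I = 3.98 (inert).
Summing: n_T = 10.3 − 2X.
Mole fractions y_i = n_i/n_T; Kp = p_R^2 / (p_Q p_M^3) with p_i = y_i·P.
This yields a degree-4 equation in X; solving on (0,1), X = 0.805.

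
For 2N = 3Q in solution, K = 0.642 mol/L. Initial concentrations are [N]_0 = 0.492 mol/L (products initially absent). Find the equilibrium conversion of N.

Let X = conversion of N; extent ξ = 0.492X/2 mol/L.
Concentrations: [N] = 0.492 − 0.492X; [Q] = 0.738X.
K = [Q]^3 / ([N]^2).
Solving K = 0.642 for X ∈ (0,1): X = 0.474.

X = 0.474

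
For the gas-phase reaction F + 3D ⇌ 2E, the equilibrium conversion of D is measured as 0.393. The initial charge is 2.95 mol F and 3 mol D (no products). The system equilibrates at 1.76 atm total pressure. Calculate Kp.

Basis: 3 mol D initially; let X = conversion of D. Extent ξ = X.
Species balance: n_F = 2.95 − X; n_D = 3 − 3X; n_E = 2X.
Total moles n_T = 5.95 − 2X.
At X = 0.393: n_F = 2.56, n_D = 1.82, n_E = 0.786, n_T = 5.16.
p_i = (n_i/n_T)·P. Kp = p_E^2 / (p_F p_D^3) = 0.344 atm^-2.

Kp = 0.344 atm^-2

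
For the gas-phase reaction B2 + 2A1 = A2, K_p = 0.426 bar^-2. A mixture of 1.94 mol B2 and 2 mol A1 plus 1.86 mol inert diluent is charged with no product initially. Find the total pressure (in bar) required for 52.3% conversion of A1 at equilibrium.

P = 4.64 bar

Let X = conversion of A1 (basis 2 mol A1); extent of reaction ξ = X.
Mole table: n_B2 = 1.94 − X; n_A1 = 2 − 2X; n_A2 = X; n_I = 1.86 (inert).
n_T = Σnᵢ = 5.8 − 2X.
K_p = p_A2 / (p_B2 p_A1^2) with p_i = (n_i/n_T)·P.
At X = 0.523: the mole-fraction product g(X) = Π y_i^ν_i = 9.165. Since K_p = g(X)·P^{-2}, P = (g/K_p)^(1/2) = (9.165/0.426)^(1/2) = 4.64 bar.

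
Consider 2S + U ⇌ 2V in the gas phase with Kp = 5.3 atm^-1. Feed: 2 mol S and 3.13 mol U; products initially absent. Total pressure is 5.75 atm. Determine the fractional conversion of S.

X = 0.802

Take 2 mol S as basis and let X be its fractional conversion, so ξ = X.
Mole table: n_S = 2 − 2X; n_U = 3.13 − X; n_V = 2X.
Total moles n_T = 5.13 − X.
Mole fractions y_i = n_i/n_T; Kp = p_V^2 / (p_S^2 p_U) with p_i = y_i·P.
Equating to 5.3 atm^-1 and solving on 0 < X < 1: X = 0.802.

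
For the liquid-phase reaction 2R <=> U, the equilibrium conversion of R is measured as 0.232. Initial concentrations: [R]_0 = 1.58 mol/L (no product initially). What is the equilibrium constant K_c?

K_c = 0.124 L/mol

Let X = conversion of R.
Concentrations: [R] = 1.58 − 1.58X; [U] = 0.79X.
At X = 0.232: [R] = 1.21, [U] = 0.183.
K_c = [U] / ([R]^2) = 0.124 L/mol.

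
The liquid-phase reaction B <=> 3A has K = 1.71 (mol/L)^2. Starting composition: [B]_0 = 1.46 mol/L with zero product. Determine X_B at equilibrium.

X = 0.278

Let X = conversion of B; extent ξ = 1.46·X mol/L.
Concentrations: [B] = 1.46 − 1.46X; [A] = 4.38X.
K = [A]^3 / ([B]).
Solving K = 1.71 for X ∈ (0,1): X = 0.278.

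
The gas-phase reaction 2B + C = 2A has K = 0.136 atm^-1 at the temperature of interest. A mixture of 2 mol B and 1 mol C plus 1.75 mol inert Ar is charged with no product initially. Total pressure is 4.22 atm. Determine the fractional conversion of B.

X = 0.237

Take 2 mol B as basis and let X be its fractional conversion, so ξ = X.
Species balance: n_B = 2 − 2X; n_C = 1 − X; n_A = 2X; n_I = 1.75 (inert).
n_T = Σnᵢ = 4.75 − X.
Mole fractions y_i = n_i/n_T; K = p_A^2 / (p_B^2 p_C) with p_i = y_i·P.
Setting this equal to 0.136 atm^-1 and taking the physical root (0 < X < 1) gives X = 0.237.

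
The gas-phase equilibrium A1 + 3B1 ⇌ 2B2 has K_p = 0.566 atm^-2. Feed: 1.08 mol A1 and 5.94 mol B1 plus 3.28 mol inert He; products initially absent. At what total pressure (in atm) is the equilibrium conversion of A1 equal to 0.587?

P = 2.81 atm

Take 1.08 mol A1 as basis and let X be its fractional conversion, so ξ = 1.08X.
Species balance: n_A1 = 1.08 − 1.08X; n_B1 = 5.94 − 3.24X; n_B2 = 2.16X; n_I = 3.28 (inert).
n_T = Σnᵢ = 10.3 − 2.16X.
K_p = p_B2^2 / (p_A1 p_B1^3) with p_i = (n_i/n_T)·P.
At X = 0.587: the mole-fraction product g(X) = Π y_i^ν_i = 4.465. Since K_p = g(X)·P^{-2}, P = (g/K_p)^(1/2) = (4.465/0.566)^(1/2) = 2.81 atm.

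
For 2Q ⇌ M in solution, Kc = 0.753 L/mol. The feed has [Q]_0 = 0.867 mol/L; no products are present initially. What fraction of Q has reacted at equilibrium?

X = 0.428

Let X = conversion of Q; extent ξ = 0.867X/2 mol/L.
Concentrations: [Q] = 0.867 − 0.867X; [M] = 0.433X.
Kc = [M] / ([Q]^2).
This equals 0.753 at X = 0.428 (the root in 0 < X < 1).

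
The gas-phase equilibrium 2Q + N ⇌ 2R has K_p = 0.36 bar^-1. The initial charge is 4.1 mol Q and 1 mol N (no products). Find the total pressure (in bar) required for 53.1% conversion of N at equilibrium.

Basis: 1 mol N initially; let X = conversion of N. Extent ξ = X.
Mole table: n_Q = 4.1 − 2X; n_N = 1 − X; n_R = 2X.
Total moles n_T = 5.1 − X.
K_p = p_R^2 / (p_Q^2 p_N) with p_i = (n_i/n_T)·P.
At X = 0.531: the mole-fraction product g(X) = Π y_i^ν_i = 1.19. Since K_p = g(X)·P^{-1}, P = (g/K_p)^(1/1) = (1.19/0.36)^(1/1) = 3.31 bar.

P = 3.31 bar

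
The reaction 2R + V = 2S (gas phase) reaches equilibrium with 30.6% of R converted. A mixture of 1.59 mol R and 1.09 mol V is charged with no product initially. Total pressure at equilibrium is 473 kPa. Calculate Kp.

Take 1.59 mol R as basis and let X be its fractional conversion, so ξ = 0.795X.
Mole table: n_R = 1.59 − 1.59X; n_V = 1.09 − 0.795X; n_S = 1.59X.
n_T = Σnᵢ = 2.68 − 0.795X.
At X = 0.306: n_R = 1.1, n_V = 0.847, n_S = 0.487, n_T = 2.44.
p_i = (n_i/n_T)·P. Kp = p_S^2 / (p_R^2 p_V) = 0.00118 kPa^-1.

Kp = 0.00118 kPa^-1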